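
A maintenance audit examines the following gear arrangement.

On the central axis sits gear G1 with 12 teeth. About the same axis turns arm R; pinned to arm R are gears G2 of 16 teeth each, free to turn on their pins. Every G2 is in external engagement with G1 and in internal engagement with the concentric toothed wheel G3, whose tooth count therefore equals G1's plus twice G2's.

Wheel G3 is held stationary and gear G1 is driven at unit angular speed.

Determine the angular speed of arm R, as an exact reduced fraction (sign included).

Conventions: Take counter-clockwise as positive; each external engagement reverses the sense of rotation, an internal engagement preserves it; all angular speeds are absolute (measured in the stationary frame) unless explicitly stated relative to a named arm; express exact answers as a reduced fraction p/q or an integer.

topology: planetary set — G1 12T / G2 16T / G3 44T, arm = carrier (Willis)
ring teeth: 12 + 2·16 = 44
12(ω_sun−ω_arm) = −44(ω_ring−ω_arm),  ω_ring = 0, ω_sun = 1
12(1−ω_arm) = −44(0−ω_arm)  ⇒  56·ω_arm = 12  ⇒  ω_arm = 3/14
exact speed ratio = 3/14

3/14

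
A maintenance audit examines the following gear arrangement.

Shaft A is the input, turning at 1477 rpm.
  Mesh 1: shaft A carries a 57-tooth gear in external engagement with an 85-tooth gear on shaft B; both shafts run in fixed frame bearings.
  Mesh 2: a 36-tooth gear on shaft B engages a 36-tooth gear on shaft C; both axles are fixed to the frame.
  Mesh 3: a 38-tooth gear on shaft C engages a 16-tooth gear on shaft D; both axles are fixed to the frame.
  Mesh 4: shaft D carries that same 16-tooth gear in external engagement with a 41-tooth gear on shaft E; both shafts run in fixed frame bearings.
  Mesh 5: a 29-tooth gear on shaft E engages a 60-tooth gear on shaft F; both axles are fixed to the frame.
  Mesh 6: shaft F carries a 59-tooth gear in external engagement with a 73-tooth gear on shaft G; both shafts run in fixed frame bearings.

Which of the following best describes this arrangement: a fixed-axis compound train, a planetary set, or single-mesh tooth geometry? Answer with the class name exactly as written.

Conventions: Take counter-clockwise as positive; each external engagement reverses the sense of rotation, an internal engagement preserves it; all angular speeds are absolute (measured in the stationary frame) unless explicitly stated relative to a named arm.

fixed-axis compound train

6-mesh fixed-axis compound train (all bearings frame-fixed)
classification: fixed-axis compound train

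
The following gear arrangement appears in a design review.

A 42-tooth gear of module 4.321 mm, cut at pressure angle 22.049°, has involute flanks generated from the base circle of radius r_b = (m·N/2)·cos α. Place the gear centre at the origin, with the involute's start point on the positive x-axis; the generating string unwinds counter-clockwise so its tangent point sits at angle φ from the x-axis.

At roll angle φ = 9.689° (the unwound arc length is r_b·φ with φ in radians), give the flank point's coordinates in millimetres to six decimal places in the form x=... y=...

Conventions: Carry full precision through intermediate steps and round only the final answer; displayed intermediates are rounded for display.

x=85.298452 y=0.135184

single-mesh involute tooth geometry (42T wheel at module 4.321)
pitch radius r_p = m·N/2 = 4.321·42/2 = 90.741000
base radius r_b = r_p·cos α = 90.741000·cos 22.049° = 84.104489
roll angle φ = 9.689° = 0.16910495 rad
x = r_b·(cos φ + φ·sin φ) = 85.298452
y = r_b·(sin φ − φ·cos φ) = 0.135184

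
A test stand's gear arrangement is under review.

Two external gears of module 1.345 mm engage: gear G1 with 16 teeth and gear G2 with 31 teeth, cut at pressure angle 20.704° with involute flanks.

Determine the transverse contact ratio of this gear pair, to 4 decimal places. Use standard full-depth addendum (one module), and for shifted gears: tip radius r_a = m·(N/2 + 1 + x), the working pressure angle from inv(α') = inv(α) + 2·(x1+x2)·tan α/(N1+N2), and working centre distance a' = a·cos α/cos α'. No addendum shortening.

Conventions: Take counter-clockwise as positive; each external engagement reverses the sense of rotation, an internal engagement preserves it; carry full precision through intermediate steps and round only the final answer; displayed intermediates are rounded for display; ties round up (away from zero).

1.5543

single-mesh involute tooth geometry (16T engaging 31T at module 1.345)
base radii: r_b1 = 10.065112, r_b2 = 19.501155
tip radii: r_a1 = 12.105000, r_a2 = 22.192500
no profile shift: α' = α, a' = a
action lengths: √(r_a1²−r_b1²) = 6.724919, √(r_a2²−r_b2²) = 10.593017
base pitch p_b = π·m·cos α = 3.952560
CR = (6.724919 + 10.593017 − 31.607500·sin 20.70400°)/3.952560 = 1.554288
contact ratio ≈ 1.5543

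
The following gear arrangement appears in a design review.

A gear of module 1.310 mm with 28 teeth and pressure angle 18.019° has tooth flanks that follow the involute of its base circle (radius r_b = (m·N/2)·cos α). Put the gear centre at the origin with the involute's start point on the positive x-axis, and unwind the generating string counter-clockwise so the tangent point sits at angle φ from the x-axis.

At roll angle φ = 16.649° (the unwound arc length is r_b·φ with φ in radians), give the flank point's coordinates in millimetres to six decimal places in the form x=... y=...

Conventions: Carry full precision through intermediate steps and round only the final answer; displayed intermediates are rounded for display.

x=18.161335 y=0.141437

topology: single-mesh involute geometry — m = 1.310, N = 28
pitch radius r_p = m·N/2 = 1.310·28/2 = 18.340000
base radius r_b = r_p·cos α = 18.340000·cos 18.019° = 17.440496
roll angle φ = 16.649° = 0.29057987 rad
x = r_b·(cos φ + φ·sin φ) = 18.161335
y = r_b·(sin φ − φ·cos φ) = 0.141437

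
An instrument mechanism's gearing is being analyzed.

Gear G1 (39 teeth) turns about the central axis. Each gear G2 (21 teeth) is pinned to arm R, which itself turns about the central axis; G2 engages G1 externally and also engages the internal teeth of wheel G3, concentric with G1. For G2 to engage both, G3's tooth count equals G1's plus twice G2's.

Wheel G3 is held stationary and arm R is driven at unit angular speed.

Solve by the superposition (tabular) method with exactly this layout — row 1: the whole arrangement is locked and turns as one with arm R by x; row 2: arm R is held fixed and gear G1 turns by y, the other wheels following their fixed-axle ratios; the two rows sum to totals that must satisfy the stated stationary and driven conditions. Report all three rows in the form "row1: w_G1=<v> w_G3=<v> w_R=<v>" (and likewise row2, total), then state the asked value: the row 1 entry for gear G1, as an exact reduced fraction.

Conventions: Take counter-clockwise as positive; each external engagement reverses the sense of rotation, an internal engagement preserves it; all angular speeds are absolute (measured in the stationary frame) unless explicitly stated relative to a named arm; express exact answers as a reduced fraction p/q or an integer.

topology: planetary set — G1 39T / G2 21T / G3 81T, arm = carrier (Willis)
row 1: whole set turns with the arm by x
superposition row 2 [arm held]: sun y, ring −(39/81)·y, arm 0
boundary: total ω_ring = x − (39/81)·y = 0 and total ω_arm = x = 1  ⇒  y = 27/13, x = 1
row 2 ring = −(39/81)·27/13 = -1
totals (row 1 + row 2): sun 1 + 27/13 = 40/13, ring 1 + (-1) = 0, arm 1 + 0 = 1
asked cell (row1, sun) = 1

row1: w_G1=1 w_G3=1 w_R=1
row2: w_G1=27/13 w_G3=-1 w_R=0
total: w_G1=40/13 w_G3=0 w_R=1
asked value: 1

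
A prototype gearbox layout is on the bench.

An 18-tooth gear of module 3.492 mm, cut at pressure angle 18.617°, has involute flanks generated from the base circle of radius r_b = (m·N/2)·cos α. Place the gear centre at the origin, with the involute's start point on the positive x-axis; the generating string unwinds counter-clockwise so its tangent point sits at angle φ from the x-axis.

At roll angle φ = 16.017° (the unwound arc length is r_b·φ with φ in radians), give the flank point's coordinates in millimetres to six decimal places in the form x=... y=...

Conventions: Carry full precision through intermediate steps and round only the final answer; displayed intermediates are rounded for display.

single-mesh involute tooth geometry (18T wheel at module 3.492)
pitch radius r_p = m·N/2 = 3.492·18/2 = 31.428000
base radius r_b = r_p·cos α = 31.428000·cos 18.617° = 29.783490
roll angle φ = 16.017° = 0.27954939 rad
x = r_b·(cos φ + φ·sin φ) = 30.924610
y = r_b·(sin φ − φ·cos φ) = 0.215195

x=30.924610 y=0.215195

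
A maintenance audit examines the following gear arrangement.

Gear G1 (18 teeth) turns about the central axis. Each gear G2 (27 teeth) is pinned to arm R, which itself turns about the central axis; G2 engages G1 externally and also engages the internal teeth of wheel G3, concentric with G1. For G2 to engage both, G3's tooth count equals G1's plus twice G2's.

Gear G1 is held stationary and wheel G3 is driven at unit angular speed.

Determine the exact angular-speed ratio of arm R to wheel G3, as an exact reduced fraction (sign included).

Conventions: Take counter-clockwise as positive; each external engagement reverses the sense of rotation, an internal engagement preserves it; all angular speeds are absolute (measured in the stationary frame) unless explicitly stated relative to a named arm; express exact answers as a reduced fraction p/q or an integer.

recognized (axles ride arm R): planetary set, 18/27/72 teeth
ring teeth: 18 + 2·27 = 72
18(ω_sun−ω_arm) = −72(ω_ring−ω_arm),  ω_sun = 0, ω_ring = 1
18(0−ω_arm) = −72(1−ω_arm)  ⇒  90·ω_arm = 72  ⇒  ω_arm = 4/5
ω_out/ω_in = 4/5

4/5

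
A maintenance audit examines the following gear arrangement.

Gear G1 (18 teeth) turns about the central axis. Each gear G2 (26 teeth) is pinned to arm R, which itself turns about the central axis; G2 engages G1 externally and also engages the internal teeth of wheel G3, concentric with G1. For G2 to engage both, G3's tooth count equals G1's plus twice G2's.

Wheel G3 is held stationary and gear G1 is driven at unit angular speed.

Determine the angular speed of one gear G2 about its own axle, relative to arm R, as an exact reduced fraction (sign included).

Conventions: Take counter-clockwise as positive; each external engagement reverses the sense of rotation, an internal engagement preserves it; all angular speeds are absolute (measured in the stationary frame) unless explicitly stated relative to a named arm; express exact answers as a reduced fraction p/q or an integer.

-315/572

class = planetary set [G3 = 18+2·26 = 70; Willis about the carrier]
ring teeth: 18 + 2·26 = 70
18(ω_sun−ω_arm) = −70(ω_ring−ω_arm),  ω_ring = 0, ω_sun = 1
18(1−ω_arm) = −70(0−ω_arm)  ⇒  88·ω_arm = 18  ⇒  ω_arm = 9/44
sun–planet mesh: 18·(1−9/44) = −26·(ω_p−ω_arm)  ⇒  ω_p−ω_arm = -315/572
exact speed ratio = -315/572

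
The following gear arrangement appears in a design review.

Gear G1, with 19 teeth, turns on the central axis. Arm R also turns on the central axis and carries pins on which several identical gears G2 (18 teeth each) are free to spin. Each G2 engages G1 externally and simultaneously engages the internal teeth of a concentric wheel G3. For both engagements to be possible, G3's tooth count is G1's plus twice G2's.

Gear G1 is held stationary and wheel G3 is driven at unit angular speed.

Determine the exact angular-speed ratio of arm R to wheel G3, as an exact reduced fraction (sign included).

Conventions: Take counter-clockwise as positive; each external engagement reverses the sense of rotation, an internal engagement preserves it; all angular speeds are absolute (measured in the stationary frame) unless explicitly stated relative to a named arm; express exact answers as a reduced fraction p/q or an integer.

recognized (axles ride arm R): planetary set, 19/18/55 teeth
ring teeth: 19 + 2·18 = 55
19(ω_sun−ω_arm) = −55(ω_ring−ω_arm),  ω_sun = 0, ω_ring = 1
19(0−ω_arm) = −55(1−ω_arm)  ⇒  74·ω_arm = 55  ⇒  ω_arm = 55/74
ω_out/ω_in = 55/74

55/74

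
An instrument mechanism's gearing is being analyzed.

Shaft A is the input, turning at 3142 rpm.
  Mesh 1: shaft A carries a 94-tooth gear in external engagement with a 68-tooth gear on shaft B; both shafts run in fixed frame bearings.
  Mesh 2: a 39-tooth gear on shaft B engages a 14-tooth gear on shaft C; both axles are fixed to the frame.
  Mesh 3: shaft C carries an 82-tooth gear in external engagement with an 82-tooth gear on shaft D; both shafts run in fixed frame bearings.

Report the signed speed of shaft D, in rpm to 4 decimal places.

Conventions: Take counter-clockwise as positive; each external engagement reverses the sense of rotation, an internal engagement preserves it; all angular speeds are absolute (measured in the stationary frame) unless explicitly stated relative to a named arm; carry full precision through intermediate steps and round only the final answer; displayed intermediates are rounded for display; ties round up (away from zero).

class = fixed-axis compound train [3 meshes; 3 ratios multiply, 3 sense flips]
mesh 1 [94T→68T]: ω = 3142.0000×94/68 = 4343.3529 rpm, sense flips to −
mesh 2 [39T→14T]: ω = 4343.3529×39/14 = 12099.3403 rpm, sense flips to +
mesh 3 [82T→82T]: ω = 12099.3403×82/82 = 12099.3403 rpm, sense flips to −
signed output speed = -12099.3403 rpm

-12099.3403 rpm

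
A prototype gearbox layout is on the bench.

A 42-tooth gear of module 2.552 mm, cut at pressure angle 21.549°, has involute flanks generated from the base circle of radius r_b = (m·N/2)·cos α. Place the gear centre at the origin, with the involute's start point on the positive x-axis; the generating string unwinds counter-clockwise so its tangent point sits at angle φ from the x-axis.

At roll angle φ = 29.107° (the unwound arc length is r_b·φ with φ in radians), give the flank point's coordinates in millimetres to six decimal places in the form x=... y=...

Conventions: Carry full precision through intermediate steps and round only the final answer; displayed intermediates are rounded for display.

class = single-mesh tooth geometry [base-circle involute, m = 2.552, 42T]
pitch radius r_p = m·N/2 = 2.552·42/2 = 53.592000
base radius r_b = r_p·cos α = 53.592000·cos 21.549° = 49.846122
roll angle φ = 29.107° = 0.50801299 rad
x = r_b·(cos φ + φ·sin φ) = 55.869115
y = r_b·(sin φ − φ·cos φ) = 2.122681

x=55.869115 y=2.122681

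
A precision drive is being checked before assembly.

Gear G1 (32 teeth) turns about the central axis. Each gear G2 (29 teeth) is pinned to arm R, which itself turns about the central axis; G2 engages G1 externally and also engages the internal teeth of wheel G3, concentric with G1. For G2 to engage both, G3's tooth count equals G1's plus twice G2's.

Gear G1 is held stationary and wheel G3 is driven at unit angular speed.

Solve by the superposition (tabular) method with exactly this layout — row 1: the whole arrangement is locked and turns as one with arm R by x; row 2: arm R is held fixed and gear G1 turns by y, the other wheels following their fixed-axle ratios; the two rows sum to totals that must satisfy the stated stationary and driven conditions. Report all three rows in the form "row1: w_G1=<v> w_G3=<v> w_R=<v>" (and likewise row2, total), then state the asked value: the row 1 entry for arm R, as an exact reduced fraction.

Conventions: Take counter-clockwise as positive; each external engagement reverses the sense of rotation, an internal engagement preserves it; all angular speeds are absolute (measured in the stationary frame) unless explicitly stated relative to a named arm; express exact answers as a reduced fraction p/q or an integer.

planetary set (32T centre, 29T on arm, 90T internal) — Willis relation
row 1: whole set turns with the arm by x
superposition row 2 [arm held]: sun y, ring −(32/90)·y, arm 0
boundary: total ω_sun = x + y = 0 and total ω_ring = x − (32/90)·y = 1  ⇒  y = -45/61, x = 45/61
row 2 ring = −(32/90)·(-45/61) = 16/61
totals (row 1 + row 2): sun 45/61 + (-45/61) = 0, ring 45/61 + 16/61 = 1, arm 45/61 + 0 = 45/61
asked cell (row1, arm) = 45/61

row1: w_G1=45/61 w_G3=45/61 w_R=45/61
row2: w_G1=-45/61 w_G3=16/61 w_R=0
total: w_G1=0 w_G3=1 w_R=45/61
asked value: 45/61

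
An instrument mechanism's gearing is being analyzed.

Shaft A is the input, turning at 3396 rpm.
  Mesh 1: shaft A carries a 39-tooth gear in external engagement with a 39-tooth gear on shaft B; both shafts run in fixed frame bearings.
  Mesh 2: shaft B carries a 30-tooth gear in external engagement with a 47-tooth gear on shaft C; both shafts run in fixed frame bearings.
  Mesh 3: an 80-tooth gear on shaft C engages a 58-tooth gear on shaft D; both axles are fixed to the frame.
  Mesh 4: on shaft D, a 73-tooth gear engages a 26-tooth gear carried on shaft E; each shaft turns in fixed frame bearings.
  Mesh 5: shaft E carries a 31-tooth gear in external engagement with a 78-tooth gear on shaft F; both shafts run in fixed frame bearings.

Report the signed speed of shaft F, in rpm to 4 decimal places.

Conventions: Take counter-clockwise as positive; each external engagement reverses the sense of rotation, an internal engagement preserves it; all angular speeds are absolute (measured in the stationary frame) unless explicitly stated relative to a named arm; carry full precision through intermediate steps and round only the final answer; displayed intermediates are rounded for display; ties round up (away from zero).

recognized (6 fixed axles, 5 meshes): fixed-axis compound train
mesh 1 [39T→39T]: ω = 3396.0000×39/39 = 3396.0000 rpm, sense flips to −
mesh 2 [30T→47T]: ω = 3396.0000×30/47 = 2167.6596 rpm, sense flips to +
mesh 3 [80T→58T]: ω = 2167.6596×80/58 = 2989.8753 rpm, sense flips to −
mesh 4 [73T→26T]: ω = 2989.8753×73/26 = 8394.6498 rpm, sense flips to +
mesh 5 [31T→78T]: ω = 8394.6498×31/78 = 3336.3352 rpm, sense flips to −
signed output speed = -3336.3352 rpm

-3336.3352 rpm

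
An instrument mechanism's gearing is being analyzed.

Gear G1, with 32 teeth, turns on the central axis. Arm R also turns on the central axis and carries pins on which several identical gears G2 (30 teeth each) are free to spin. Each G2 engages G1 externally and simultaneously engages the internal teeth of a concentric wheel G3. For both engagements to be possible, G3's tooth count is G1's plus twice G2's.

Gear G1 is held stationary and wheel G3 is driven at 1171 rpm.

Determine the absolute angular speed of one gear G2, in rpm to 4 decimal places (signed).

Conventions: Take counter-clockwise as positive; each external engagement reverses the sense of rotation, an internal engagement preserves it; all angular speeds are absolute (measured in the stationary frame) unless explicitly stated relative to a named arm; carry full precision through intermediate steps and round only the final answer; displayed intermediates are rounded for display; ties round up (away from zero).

+1795.5333 rpm

planetary set (32T centre, 30T on arm, 92T internal) — Willis relation
normalise by the input: solve with ω_ring = 1, then scale by 1171 rpm
ring teeth: 32 + 2·30 = 92
32(ω_sun−ω_arm) = −92(ω_ring−ω_arm),  ω_sun = 0, ω_ring = 1
32(0−ω_arm) = −92(1−ω_arm)  ⇒  124·ω_arm = 92  ⇒  ω_arm = 23/31
sun–planet mesh: 32·(0−23/31) = −30·(ω_p−ω_arm)  ⇒  ω_p−ω_arm = 368/465
ω_p = 23/31 + 368/465 = 23/15
scale: ω_p = 23/15 × 1171 rpm = +1795.5333 rpm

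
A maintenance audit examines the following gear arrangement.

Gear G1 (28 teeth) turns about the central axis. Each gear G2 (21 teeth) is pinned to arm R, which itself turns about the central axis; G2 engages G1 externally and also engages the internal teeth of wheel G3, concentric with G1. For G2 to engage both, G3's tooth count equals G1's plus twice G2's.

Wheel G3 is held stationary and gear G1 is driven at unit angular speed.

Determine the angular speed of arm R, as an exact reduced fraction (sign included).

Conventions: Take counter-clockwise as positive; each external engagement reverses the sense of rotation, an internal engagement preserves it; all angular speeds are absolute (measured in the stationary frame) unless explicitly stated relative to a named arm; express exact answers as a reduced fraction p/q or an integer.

class = planetary set [G3 = 28+2·21 = 70; Willis about the carrier]
ring teeth: 28 + 2·21 = 70
28(ω_sun−ω_arm) = −70(ω_ring−ω_arm),  ω_ring = 0, ω_sun = 1
28(1−ω_arm) = −70(0−ω_arm)  ⇒  98·ω_arm = 28  ⇒  ω_arm = 2/7
exact speed ratio = 2/7

2/7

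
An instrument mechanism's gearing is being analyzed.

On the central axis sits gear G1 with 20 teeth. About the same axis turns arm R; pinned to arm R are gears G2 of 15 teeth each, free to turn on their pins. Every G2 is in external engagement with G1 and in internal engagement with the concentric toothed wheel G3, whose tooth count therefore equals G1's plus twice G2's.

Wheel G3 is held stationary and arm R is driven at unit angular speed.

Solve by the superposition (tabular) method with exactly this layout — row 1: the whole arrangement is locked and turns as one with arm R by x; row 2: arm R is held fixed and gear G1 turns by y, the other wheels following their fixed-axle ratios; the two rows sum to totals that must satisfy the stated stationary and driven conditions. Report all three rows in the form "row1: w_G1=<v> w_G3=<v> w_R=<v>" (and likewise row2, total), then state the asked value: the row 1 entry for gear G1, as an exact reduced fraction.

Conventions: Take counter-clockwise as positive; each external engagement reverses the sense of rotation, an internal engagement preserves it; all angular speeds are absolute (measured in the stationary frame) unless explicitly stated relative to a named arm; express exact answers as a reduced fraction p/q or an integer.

row1: w_G1=1 w_G3=1 w_R=1
row2: w_G1=5/2 w_G3=-1 w_R=0
total: w_G1=7/2 w_G3=0 w_R=1
asked value: 1

recognized (axles ride arm R): planetary set, 20/15/50 teeth
row 1 — lock + rotate with arm: ω_sun = ω_ring = ω_arm = x
row 2: sun turns y, ring = −(20/50)·y, arm 0
boundary: total ω_ring = x − (20/50)·y = 0 and total ω_arm = x = 1  ⇒  y = 5/2, x = 1
row 2 ring = −(20/50)·5/2 = -1
totals (row 1 + row 2): sun 1 + 5/2 = 7/2, ring 1 + (-1) = 0, arm 1 + 0 = 1
asked cell (row1, sun) = 1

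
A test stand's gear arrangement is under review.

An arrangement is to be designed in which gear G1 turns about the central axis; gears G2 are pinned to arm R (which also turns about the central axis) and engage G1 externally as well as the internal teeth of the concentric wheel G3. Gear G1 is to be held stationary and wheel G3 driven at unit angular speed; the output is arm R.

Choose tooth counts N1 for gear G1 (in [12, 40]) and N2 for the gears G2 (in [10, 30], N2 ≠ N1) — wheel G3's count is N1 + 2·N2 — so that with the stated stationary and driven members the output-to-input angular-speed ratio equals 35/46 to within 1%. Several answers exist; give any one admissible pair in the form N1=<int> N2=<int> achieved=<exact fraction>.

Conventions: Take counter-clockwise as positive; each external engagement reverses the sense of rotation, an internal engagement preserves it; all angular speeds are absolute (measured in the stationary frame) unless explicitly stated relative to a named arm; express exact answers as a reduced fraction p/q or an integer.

planetary set to be sized for 35/46 (Willis relation)
Willis with ω_sun = 0: ω_arm/ω_ring = N3/(N1+N3); set equal to 35/46  ⇒  N3/N1 = (35/46)/(1 − 35/46) = 35/11
N3 = N1 + 2·N2  ⇒  N2/N1 = (N3/N1 − 1)/2 = (35/11 − 1)/2 = 12/11
smallest multiple with N1 ≥ 12 and N2 ≥ 10: k = 2  ⇒  N1 = 2·11 = 22, N2 = 2·12 = 24 (N1 ≤ 40, N2 ≤ 30, N2 ≠ N1 ✓), N3 = 22 + 2·24 = 70
check: N3/(N1+N3) with N1 = 22, N3 = 70 gives 35/46; |achieved − target| = 0 ≤ 7/920 ✓

N1=22 N2=24 achieved=35/46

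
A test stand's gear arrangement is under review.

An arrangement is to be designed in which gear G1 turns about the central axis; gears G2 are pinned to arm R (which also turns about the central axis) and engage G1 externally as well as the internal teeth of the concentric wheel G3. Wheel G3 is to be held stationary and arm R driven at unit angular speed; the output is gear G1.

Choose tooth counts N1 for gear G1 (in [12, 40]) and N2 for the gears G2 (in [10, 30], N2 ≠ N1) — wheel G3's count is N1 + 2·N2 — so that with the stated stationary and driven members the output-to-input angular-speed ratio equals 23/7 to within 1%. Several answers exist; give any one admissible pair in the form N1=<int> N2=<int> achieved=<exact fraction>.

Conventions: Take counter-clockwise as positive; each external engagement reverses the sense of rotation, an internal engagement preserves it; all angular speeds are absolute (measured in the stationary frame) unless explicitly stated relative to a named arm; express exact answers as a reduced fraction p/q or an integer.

N1=28 N2=18 achieved=23/7

topology: planetary set — design target 23/7, arm = carrier (Willis)
Willis with ω_ring = 0: ω_sun/ω_arm = (N1+N3)/N1; set equal to 23/7  ⇒  N3/N1 = 23/7 − 1 = 16/7
N3 = N1 + 2·N2  ⇒  N2/N1 = (N3/N1 − 1)/2 = (16/7 − 1)/2 = 9/14
smallest multiple with N1 ≥ 12 and N2 ≥ 10: k = 2  ⇒  N1 = 2·14 = 28, N2 = 2·9 = 18 (N1 ≤ 40, N2 ≤ 30, N2 ≠ N1 ✓), N3 = 28 + 2·18 = 64
check: (N1+N3)/N1 with N1 = 28, N3 = 64 gives 23/7; |achieved − target| = 0 ≤ 23/700 ✓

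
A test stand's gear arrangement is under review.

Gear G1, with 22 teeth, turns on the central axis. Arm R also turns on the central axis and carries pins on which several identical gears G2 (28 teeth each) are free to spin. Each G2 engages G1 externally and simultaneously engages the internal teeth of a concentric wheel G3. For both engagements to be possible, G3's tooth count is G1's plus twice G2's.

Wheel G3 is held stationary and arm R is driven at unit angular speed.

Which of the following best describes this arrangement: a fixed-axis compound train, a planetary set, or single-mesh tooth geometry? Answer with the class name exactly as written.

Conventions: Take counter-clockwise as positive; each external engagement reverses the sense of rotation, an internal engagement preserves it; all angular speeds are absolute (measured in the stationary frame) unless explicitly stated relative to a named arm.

planetary set (22T centre, 28T on arm, 78T internal) — Willis relation
classification: planetary set

planetary set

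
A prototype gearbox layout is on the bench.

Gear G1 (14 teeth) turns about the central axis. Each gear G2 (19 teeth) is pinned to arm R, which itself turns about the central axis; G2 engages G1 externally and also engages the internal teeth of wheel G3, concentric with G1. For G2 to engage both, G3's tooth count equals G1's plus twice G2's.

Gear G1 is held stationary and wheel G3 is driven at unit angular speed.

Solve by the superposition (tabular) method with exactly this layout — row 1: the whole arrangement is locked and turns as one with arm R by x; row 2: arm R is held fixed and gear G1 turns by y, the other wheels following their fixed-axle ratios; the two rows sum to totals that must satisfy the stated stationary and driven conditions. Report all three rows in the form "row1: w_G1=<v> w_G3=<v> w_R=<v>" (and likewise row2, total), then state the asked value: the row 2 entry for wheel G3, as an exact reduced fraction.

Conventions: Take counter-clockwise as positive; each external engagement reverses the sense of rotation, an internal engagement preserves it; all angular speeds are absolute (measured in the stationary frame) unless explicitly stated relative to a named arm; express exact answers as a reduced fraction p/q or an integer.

recognized (axles ride arm R): planetary set, 14/19/52 teeth
row 1 — lock + rotate with arm: ω_sun = ω_ring = ω_arm = x
row 2: sun turns y, ring = −(14/52)·y, arm 0
boundary: total ω_sun = x + y = 0 and total ω_ring = x − (14/52)·y = 1  ⇒  y = -26/33, x = 26/33
row 2 ring = −(14/52)·(-26/33) = 7/33
totals (row 1 + row 2): sun 26/33 + (-26/33) = 0, ring 26/33 + 7/33 = 1, arm 26/33 + 0 = 26/33
asked cell (row2, ring) = 7/33

row1: w_G1=26/33 w_G3=26/33 w_R=26/33
row2: w_G1=-26/33 w_G3=7/33 w_R=0
total: w_G1=0 w_G3=1 w_R=26/33
asked value: 7/33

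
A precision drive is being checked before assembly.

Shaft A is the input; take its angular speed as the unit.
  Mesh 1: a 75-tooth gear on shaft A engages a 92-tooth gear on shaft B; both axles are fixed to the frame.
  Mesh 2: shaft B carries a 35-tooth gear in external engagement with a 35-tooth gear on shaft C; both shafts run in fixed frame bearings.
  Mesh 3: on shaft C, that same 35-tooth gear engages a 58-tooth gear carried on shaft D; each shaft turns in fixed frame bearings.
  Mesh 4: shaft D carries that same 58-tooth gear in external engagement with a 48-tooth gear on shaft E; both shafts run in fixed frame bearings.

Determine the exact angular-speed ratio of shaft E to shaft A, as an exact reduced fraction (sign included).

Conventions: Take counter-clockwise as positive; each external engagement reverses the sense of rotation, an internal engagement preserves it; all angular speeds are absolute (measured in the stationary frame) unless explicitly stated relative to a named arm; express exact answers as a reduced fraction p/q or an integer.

class = fixed-axis compound train [4 meshes; 4 ratios multiply, 4 sense flips]
mesh 1 [75T→92T]: running ratio 75/92, sense −
mesh 2 [35T→35T]: running ratio 75/92, sense +
mesh 3 [35T→58T]: running ratio 2625/5336, sense −
mesh 4 [58T→48T]: running ratio 875/1472, sense +
ω_out/ω_in = 875/1472

875/1472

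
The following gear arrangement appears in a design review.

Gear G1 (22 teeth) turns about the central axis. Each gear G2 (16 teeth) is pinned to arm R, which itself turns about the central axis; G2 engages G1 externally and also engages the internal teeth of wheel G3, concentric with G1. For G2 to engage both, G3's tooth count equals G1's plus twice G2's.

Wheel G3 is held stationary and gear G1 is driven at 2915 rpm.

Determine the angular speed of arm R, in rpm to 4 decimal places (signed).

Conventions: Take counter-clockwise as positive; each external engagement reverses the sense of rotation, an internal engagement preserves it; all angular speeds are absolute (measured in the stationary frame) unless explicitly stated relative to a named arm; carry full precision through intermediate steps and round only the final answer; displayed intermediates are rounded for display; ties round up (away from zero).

class = planetary set [G3 = 22+2·16 = 54; Willis about the carrier]
normalise by the input: solve with ω_sun = 1, then scale by 2915 rpm
ring teeth: 22 + 2·16 = 54
22(ω_sun−ω_arm) = −54(ω_ring−ω_arm),  ω_ring = 0, ω_sun = 1
22(1−ω_arm) = −54(0−ω_arm)  ⇒  76·ω_arm = 22  ⇒  ω_arm = 11/38
scale: ω_arm = 11/38 × 2915 rpm = +843.8158 rpm

+843.8158 rpm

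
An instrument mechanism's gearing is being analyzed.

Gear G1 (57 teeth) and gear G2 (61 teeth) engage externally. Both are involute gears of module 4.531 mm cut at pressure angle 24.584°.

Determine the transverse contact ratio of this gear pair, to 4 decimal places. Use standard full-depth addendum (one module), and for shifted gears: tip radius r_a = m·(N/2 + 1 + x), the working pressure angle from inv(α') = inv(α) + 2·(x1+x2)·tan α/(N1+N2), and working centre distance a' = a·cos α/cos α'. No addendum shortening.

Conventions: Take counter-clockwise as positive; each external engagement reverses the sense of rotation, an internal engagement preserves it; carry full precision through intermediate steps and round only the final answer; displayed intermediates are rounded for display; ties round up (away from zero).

class = single-mesh tooth geometry [involute pair 57T × 61T, m = 4.531]
base radii: r_b1 = 117.427848, r_b2 = 125.668399
tip radii: r_a1 = 133.664500, r_a2 = 142.726500
no profile shift: α' = α, a' = a
action lengths: √(r_a1²−r_b1²) = 63.850600, √(r_a2²−r_b2²) = 67.663191
base pitch p_b = π·m·cos α = 12.944227
CR = (63.850600 + 67.663191 − 267.329000·sin 24.58400°)/12.944227 = 1.568092
contact ratio ≈ 1.5681

1.5681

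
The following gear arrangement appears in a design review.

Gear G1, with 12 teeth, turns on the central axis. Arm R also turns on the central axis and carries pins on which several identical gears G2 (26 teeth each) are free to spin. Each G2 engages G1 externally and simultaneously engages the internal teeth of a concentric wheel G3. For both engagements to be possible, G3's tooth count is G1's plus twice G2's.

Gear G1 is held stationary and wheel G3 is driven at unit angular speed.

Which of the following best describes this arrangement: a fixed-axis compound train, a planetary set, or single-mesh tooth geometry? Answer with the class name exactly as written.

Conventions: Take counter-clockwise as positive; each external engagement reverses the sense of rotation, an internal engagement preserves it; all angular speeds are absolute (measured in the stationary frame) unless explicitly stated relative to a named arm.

planetary set

class = planetary set [G3 = 12+2·26 = 64; Willis about the carrier]
classification: planetary set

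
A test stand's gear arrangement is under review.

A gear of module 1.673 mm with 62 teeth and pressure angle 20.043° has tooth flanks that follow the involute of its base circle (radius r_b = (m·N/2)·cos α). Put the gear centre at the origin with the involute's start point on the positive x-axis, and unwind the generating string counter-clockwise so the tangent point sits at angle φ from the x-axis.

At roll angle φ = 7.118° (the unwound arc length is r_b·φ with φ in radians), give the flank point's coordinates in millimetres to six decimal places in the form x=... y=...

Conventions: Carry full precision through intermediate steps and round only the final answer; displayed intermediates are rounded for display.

topology: single-mesh involute geometry — m = 1.673, N = 62
pitch radius r_p = m·N/2 = 1.673·62/2 = 51.863000
base radius r_b = r_p·cos α = 51.863000·cos 20.043° = 48.721952
roll angle φ = 7.118° = 0.12423254 rad
x = r_b·(cos φ + φ·sin φ) = 49.096483
y = r_b·(sin φ − φ·cos φ) = 0.031091

x=49.096483 y=0.031091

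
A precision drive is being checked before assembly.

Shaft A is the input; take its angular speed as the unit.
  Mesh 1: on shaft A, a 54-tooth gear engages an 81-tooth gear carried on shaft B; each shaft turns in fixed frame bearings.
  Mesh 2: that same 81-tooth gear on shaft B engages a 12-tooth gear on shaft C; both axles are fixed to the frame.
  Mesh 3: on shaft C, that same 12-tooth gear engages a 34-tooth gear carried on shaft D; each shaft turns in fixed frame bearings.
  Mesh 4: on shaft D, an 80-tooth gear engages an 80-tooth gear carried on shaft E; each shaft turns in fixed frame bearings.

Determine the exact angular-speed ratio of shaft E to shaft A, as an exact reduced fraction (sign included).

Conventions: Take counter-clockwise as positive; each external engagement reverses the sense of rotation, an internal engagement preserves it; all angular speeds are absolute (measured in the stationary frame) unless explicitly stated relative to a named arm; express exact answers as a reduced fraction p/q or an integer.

class = fixed-axis compound train [4 meshes; 4 ratios multiply, 4 sense flips]
mesh 1 [54T→81T]: running ratio 2/3, sense −
mesh 2 [81T→12T]: running ratio 9/2, sense +
mesh 3 [12T→34T]: running ratio 27/17, sense −
mesh 4 [80T→80T]: running ratio 27/17, sense +
ω_out/ω_in = 27/17

27/17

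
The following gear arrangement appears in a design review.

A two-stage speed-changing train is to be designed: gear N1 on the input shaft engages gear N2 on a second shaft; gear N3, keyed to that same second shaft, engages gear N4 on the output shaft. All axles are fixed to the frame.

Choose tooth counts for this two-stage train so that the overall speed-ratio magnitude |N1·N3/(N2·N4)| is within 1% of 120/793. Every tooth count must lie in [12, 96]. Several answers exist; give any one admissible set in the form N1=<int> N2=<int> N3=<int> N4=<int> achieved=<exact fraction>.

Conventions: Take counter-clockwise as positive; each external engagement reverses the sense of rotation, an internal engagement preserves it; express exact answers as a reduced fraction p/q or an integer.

N1=12 N2=26 N3=20 N4=61 achieved=120/793

2-stage fixed-axis compound train for ratio 120/793
target = 120/793 in lowest terms: an exact hit needs N1·N3 = k·120 and N2·N4 = k·793 for one integer k, every count in [12, 96]; additionally prefer no 1:1 stage (N1 ≠ N2, N3 ≠ N4)
k = 1: no 1:1-free in-range split of k·120 and k·793 into factor pairs; take k = 2
k = 2: N1·N3 = 240 = 12·20, N2·N4 = 1586 = 26·61
achieved = 12·20/(26·61) = 120/793; |achieved − target| = 0 ≤ 6/3965 ✓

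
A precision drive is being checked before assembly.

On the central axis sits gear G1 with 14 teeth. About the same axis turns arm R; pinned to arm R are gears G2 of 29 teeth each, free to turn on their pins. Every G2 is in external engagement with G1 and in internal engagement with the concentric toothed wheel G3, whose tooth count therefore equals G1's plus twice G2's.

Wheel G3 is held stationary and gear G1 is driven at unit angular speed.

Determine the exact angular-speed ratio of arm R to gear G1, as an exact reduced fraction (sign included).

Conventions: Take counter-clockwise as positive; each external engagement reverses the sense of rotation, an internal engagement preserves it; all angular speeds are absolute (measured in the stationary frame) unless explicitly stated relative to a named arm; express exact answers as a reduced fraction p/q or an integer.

recognized (axles ride arm R): planetary set, 14/29/72 teeth
ring teeth: 14 + 2·29 = 72
14(ω_sun−ω_arm) = −72(ω_ring−ω_arm),  ω_ring = 0, ω_sun = 1
14(1−ω_arm) = −72(0−ω_arm)  ⇒  86·ω_arm = 14  ⇒  ω_arm = 7/43
ω_out/ω_in = 7/43

7/43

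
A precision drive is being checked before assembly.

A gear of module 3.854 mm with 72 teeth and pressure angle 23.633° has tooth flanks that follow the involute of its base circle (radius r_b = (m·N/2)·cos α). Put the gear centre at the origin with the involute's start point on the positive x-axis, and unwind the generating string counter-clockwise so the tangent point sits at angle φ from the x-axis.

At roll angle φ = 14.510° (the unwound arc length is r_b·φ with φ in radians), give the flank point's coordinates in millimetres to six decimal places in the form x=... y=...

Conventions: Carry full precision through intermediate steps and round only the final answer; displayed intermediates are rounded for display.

x=131.118675 y=0.683750

topology: single-mesh involute geometry — m = 3.854, N = 72
pitch radius r_p = m·N/2 = 3.854·72/2 = 138.744000
base radius r_b = r_p·cos α = 138.744000·cos 23.633° = 127.107817
roll angle φ = 14.510° = 0.25324727 rad
x = r_b·(cos φ + φ·sin φ) = 131.118675
y = r_b·(sin φ − φ·cos φ) = 0.683750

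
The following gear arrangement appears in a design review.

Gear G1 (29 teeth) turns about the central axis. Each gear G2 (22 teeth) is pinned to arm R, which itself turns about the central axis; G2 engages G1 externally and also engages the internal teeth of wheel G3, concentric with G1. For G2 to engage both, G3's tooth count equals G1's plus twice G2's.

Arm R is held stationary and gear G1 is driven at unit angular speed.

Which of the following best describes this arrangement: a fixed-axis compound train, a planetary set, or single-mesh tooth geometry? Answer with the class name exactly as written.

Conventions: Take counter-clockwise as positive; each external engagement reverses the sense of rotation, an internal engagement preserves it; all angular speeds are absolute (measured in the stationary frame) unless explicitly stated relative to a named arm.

planetary set

topology: planetary set — G1 29T / G2 22T / G3 73T, arm = carrier (Willis)
classification: planetary set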